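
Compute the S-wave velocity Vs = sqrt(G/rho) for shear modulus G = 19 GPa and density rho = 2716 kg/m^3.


Convert G to Pa: G = 19e9 Pa
Compute G/rho = 19e9 / 2716 = 6995581.7378
Vs = sqrt(6995581.7378) = 2644.92 m/s

2644.92


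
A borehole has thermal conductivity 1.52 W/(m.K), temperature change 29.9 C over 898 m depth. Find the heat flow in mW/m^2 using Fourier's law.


q = k * dT / dz * 1000
= 1.52 * 29.9 / 898 * 1000
= 0.05061 * 1000
= 50.6102 mW/m^2

50.6102


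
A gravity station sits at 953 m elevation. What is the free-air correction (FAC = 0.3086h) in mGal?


FAC = 0.3086 * h
= 0.3086 * 953
= 294.0958 mGal

294.0958


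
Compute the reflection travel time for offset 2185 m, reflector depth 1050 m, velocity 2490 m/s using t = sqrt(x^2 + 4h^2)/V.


x^2 + 4h^2 = 2185^2 + 4*1050^2 = 4774225 + 4410000 = 9184225
sqrt(9184225) = 3030.5486
t = 3030.5486 / 2490 = 1.2171 s

1.2171


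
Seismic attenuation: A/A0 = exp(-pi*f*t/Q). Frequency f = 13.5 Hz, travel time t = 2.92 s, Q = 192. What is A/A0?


pi*f*t/Q = pi*13.5*2.92/192 = 0.645008
A/A0 = exp(-0.645008) = 0.524658

0.524658


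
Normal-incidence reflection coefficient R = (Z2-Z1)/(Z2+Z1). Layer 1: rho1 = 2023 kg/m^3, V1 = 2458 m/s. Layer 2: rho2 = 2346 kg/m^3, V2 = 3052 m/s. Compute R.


Z1 = 2023 * 2458 = 4972534
Z2 = 2346 * 3052 = 7159992
R = (7159992 - 4972534) / (7159992 + 4972534) = 2187458 / 12132526 = 0.1803

0.1803


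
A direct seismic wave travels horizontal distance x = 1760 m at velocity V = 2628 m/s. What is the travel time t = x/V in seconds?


t = x / V
= 1760 / 2628
= 0.6697 s

0.6697


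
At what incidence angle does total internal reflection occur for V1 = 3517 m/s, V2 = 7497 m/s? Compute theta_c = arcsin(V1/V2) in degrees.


V1/V2 = 3517/7497 = 0.469121
theta_c = arcsin(0.469121) = 27.9773 degrees

27.9773


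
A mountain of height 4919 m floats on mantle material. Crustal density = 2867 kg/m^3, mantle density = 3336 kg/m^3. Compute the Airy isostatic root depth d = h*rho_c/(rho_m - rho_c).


rho_m - rho_c = 3336 - 2867 = 469
d = 4919 * 2867 / 469
= 14102773 / 469
= 30069.88 m

30069.88


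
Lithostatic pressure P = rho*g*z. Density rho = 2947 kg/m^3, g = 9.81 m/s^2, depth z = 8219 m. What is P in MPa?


P = rho * g * z / 1e6
= 2947 * 9.81 * 8219 / 1e6
= 237611865.33 / 1e6
= 237.6119 MPa

237.6119


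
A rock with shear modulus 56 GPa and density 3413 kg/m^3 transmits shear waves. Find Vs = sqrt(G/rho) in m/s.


Convert G to Pa: G = 56e9 Pa
Compute G/rho = 56e9 / 3413 = 16407852.3293
Vs = sqrt(16407852.3293) = 4050.66 m/s

4050.66


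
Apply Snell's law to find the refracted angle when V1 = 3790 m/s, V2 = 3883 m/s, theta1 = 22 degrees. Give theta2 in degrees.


sin(theta1) = sin(22 deg) = 0.374607
sin(theta2) = V2/V1 * sin(theta1) = 3883/3790 * 0.374607 = 0.383799
theta2 = arcsin(0.383799) = 22.5692 degrees

22.5692


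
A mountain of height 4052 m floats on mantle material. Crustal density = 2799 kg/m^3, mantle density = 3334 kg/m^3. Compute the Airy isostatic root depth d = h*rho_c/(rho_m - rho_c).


rho_m - rho_c = 3334 - 2799 = 535
d = 4052 * 2799 / 535
= 11341548 / 535
= 21199.16 m

21199.16


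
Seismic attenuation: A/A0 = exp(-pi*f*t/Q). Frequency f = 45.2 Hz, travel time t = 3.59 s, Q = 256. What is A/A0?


pi*f*t/Q = pi*45.2*3.59/256 = 1.991328
A/A0 = exp(-1.991328) = 0.136514

0.136514


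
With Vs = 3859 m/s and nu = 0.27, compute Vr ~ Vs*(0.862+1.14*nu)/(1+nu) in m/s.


Numerator factor = 0.862 + 1.14*0.27 = 1.1698
Denominator = 1 + 0.27 = 1.27
Vr = 3859 * 1.1698 / 1.27 = 3554.53 m/s

3554.53


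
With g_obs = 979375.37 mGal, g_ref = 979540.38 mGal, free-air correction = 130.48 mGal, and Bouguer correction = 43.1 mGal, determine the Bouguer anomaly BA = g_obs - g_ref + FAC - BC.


BA = g_obs - g_ref + FAC - BC
= 979375.37 - 979540.38 + 130.48 - 43.1
= -77.63 mGal

-77.63


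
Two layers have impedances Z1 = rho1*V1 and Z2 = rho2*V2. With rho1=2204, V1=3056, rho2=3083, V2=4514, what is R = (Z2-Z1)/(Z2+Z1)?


Z1 = 2204 * 3056 = 6735424
Z2 = 3083 * 4514 = 13916662
R = (13916662 - 6735424) / (13916662 + 6735424) = 7181238 / 20652086 = 0.3477

0.3477


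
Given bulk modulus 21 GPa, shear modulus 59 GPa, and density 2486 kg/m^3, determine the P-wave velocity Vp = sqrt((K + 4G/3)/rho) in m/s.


First compute the effective modulus:
K + 4G/3 = 21e9 + 4*59e9/3 = 99666666666.67 Pa
Then divide by density:
99666666666.67 / 2486 = 40091177.2593 Pa/(kg/m^3)
Take the square root:
Vp = sqrt(40091177.2593) = 6331.76 m/s

6331.76


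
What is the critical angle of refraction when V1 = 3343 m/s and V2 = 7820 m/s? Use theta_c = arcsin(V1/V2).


V1/V2 = 3343/7820 = 0.427494
theta_c = arcsin(0.427494) = 25.3086 degrees

25.3086


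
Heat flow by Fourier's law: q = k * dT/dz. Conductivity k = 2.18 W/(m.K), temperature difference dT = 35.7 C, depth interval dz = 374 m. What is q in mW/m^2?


q = k * dT / dz * 1000
= 2.18 * 35.7 / 374 * 1000
= 0.208091 * 1000
= 208.0909 mW/m^2

208.0909


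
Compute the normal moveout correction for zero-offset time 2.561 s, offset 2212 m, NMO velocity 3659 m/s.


x/Vnmo = 2212/3659 = 0.604537
(x/Vnmo)^2 = 0.365465
t0^2 = 6.558721
sqrt(6.558721 + 0.365465) = 2.631385
dt = 2.631385 - 2.561 = 0.070385

0.070385


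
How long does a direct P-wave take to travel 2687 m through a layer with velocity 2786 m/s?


t = x / V
= 2687 / 2786
= 0.9645 s

0.9645


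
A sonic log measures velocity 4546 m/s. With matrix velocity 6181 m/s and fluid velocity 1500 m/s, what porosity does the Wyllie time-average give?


1/V - 1/Vm = 1/4546 - 1/6181 = 5.819e-05
1/Vf - 1/Vm = 1/1500 - 1/6181 = 0.00050488
phi = 5.819e-05 / 0.00050488 = 0.1153

0.1153


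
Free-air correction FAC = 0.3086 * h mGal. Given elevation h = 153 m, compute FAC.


FAC = 0.3086 * h
= 0.3086 * 153
= 47.2158 mGal

47.2158


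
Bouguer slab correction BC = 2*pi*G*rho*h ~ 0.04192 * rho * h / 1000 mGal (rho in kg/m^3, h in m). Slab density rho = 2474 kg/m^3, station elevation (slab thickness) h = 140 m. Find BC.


BC = 0.04192 * rho * h / 1000
= 0.04192 * 2474 * 140 / 1000
= 14.5194 mGal

14.5194


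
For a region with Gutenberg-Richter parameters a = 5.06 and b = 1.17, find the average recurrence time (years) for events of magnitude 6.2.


log10(N) = 5.06 - 1.17*6.2 = -2.194
N = 10^-2.194 = 0.006397
T = 1/N = 1/0.006397 = 156.3148 years

156.3148


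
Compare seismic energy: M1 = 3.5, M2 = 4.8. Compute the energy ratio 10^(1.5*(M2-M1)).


M2 - M1 = 4.8 - 3.5 = 1.3
1.5 * 1.3 = 1.95
ratio = 10^1.95 = 89.13

89.13


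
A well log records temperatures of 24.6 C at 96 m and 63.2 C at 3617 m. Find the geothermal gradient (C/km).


dT = 63.2 - 24.6 = 38.6 C
dz = 3617 - 96 = 3521 m
gradient = dT/dz * 1000 = 38.6/3521 * 1000 = 10.9628 C/km

10.9628


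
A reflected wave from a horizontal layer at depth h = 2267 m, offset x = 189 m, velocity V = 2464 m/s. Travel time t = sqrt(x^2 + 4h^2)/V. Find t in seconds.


x^2 + 4h^2 = 189^2 + 4*2267^2 = 35721 + 20557156 = 20592877
sqrt(20592877) = 4537.9375
t = 4537.9375 / 2464 = 1.8417 s

1.8417


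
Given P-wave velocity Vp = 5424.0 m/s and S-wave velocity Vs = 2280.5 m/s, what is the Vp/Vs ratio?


Vp/Vs = 5424.0 / 2280.5
= 2.3784

2.3784


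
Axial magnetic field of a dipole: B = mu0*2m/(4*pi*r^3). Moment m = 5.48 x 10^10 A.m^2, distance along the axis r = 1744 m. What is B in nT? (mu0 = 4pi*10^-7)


m = 5.48 x 10^10 = 54800000000 A.m^2
2m = 109600000000 A.m^2
r^3 = 1744^3 = 5304438784
B = (4pi*10^-7) * 109600000000 / (4*pi * 5304438784) * 1e9
= 137727.421933 / 66657543660.92 * 1e9
= 2066.1941 nT

2066.1941


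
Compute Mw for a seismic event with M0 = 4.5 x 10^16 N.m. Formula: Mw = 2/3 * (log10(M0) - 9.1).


log10(M0) = log10(4.5 x 10^16) = 16.6532
Mw = 2/3 * (16.6532 - 9.1)
= 2/3 * 7.5532
= 5.04

5.04


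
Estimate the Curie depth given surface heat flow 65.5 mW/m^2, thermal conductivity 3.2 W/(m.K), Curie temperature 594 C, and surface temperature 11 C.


T_Curie - T_surf = 594 - 11 = 583 C
Convert q to W/m^2: 65.5 mW/m^2 = 0.0655 W/m^2
d = 583 * 3.2 / 0.0655 = 28482.44 m

28482.44


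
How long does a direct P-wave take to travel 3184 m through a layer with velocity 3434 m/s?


t = x / V
= 3184 / 3434
= 0.9272 s

0.9272


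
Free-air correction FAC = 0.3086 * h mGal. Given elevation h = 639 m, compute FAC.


FAC = 0.3086 * h
= 0.3086 * 639
= 197.1954 mGal

197.1954


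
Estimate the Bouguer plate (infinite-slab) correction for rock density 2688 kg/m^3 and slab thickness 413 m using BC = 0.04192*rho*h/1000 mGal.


BC = 0.04192 * rho * h / 1000
= 0.04192 * 2688 * 413 / 1000
= 46.5372 mGal

46.5372


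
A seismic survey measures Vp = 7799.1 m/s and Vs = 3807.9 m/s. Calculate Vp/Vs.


Vp/Vs = 7799.1 / 3807.9
= 2.0481

2.0481


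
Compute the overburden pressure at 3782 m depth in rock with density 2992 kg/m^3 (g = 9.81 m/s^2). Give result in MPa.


P = rho * g * z / 1e6
= 2992 * 9.81 * 3782 / 1e6
= 111007448.64 / 1e6
= 111.0074 MPa

111.0074


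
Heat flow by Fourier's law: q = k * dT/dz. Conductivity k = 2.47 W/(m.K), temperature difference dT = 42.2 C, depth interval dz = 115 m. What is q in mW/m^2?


q = k * dT / dz * 1000
= 2.47 * 42.2 / 115 * 1000
= 0.906383 * 1000
= 906.3826 mW/m^2

906.3826


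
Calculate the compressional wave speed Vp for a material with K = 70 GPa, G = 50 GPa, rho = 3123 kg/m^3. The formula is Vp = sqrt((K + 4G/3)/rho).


First compute the effective modulus:
K + 4G/3 = 70e9 + 4*50e9/3 = 136666666666.67 Pa
Then divide by density:
136666666666.67 / 3123 = 43761340.5913 Pa/(kg/m^3)
Take the square root:
Vp = sqrt(43761340.5913) = 6615.24 m/s

6615.24


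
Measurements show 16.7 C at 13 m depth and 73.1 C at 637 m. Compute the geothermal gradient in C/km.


dT = 73.1 - 16.7 = 56.4 C
dz = 637 - 13 = 624 m
gradient = dT/dz * 1000 = 56.4/624 * 1000 = 90.3846 C/km

90.3846


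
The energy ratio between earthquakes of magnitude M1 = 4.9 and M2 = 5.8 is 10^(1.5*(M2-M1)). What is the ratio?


M2 - M1 = 5.8 - 4.9 = 0.9
1.5 * 0.9 = 1.35
ratio = 10^1.35 = 22.39

22.39


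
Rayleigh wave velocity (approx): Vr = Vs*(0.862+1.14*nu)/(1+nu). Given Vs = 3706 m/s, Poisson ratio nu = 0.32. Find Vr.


Numerator factor = 0.862 + 1.14*0.32 = 1.2268
Denominator = 1 + 0.32 = 1.32
Vr = 3706 * 1.2268 / 1.32 = 3444.33 m/s

3444.33


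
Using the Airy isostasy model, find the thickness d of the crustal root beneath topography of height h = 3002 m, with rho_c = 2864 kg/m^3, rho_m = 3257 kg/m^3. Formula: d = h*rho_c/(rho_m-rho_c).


rho_m - rho_c = 3257 - 2864 = 393
d = 3002 * 2864 / 393
= 8597728 / 393
= 21877.17 m

21877.17


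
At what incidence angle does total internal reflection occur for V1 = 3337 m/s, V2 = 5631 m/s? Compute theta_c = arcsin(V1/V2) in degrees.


V1/V2 = 3337/5631 = 0.592612
theta_c = arcsin(0.592612) = 36.3426 degrees

36.3426


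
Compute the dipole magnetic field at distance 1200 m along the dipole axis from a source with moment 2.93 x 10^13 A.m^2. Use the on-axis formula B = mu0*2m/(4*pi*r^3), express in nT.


m = 2.93 x 10^13 = 29300000000000 A.m^2
2m = 58600000000000 A.m^2
r^3 = 1200^3 = 1728000000
B = (4pi*10^-7) * 58600000000000 / (4*pi * 1728000000) * 1e9
= 73638931.800145 / 21714688421.61 * 1e9
= 3391203.7037 nT

3391203.7037


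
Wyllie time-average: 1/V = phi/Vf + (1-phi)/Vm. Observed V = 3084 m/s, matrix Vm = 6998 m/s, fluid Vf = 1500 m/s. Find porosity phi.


1/V - 1/Vm = 1/3084 - 1/6998 = 0.00018136
1/Vf - 1/Vm = 1/1500 - 1/6998 = 0.00052377
phi = 0.00018136 / 0.00052377 = 0.3463

0.3463


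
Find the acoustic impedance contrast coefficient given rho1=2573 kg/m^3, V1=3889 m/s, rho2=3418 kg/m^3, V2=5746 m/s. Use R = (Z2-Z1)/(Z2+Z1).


Z1 = 2573 * 3889 = 10006397
Z2 = 3418 * 5746 = 19639828
R = (19639828 - 10006397) / (19639828 + 10006397) = 9633431 / 29646225 = 0.3249

0.3249


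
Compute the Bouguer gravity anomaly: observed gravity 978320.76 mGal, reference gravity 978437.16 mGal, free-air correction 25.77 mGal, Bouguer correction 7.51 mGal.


BA = g_obs - g_ref + FAC - BC
= 978320.76 - 978437.16 + 25.77 - 7.51
= -98.14 mGal

-98.14


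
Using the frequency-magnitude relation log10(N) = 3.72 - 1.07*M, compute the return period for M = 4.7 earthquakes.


log10(N) = 3.72 - 1.07*4.7 = -1.309
N = 10^-1.309 = 0.049091
T = 1/N = 1/0.049091 = 20.3704 years

20.3704


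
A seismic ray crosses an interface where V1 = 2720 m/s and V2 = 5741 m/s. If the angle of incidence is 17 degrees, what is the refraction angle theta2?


sin(theta1) = sin(17 deg) = 0.292372
sin(theta2) = V2/V1 * sin(theta1) = 5741/2720 * 0.292372 = 0.617098
theta2 = arcsin(0.617098) = 38.1045 degrees

38.1045


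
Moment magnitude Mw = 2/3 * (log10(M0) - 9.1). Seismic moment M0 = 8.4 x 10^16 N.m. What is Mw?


log10(M0) = log10(8.4 x 10^16) = 16.9243
Mw = 2/3 * (16.9243 - 9.1)
= 2/3 * 7.8243
= 5.22

5.22


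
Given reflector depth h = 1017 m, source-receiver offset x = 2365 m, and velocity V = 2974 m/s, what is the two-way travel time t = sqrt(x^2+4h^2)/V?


x^2 + 4h^2 = 2365^2 + 4*1017^2 = 5593225 + 4137156 = 9730381
sqrt(9730381) = 3119.3559
t = 3119.3559 / 2974 = 1.0489 s

1.0489


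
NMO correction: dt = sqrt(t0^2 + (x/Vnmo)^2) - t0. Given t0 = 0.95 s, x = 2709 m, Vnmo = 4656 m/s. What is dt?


x/Vnmo = 2709/4656 = 0.58183
(x/Vnmo)^2 = 0.338526
t0^2 = 0.9025
sqrt(0.9025 + 0.338526) = 1.114013
dt = 1.114013 - 0.95 = 0.164013

0.164013


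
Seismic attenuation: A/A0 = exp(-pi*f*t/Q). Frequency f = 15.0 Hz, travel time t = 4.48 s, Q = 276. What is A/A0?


pi*f*t/Q = pi*15.0*4.48/276 = 0.76491
A/A0 = exp(-0.76491) = 0.465376

0.465376


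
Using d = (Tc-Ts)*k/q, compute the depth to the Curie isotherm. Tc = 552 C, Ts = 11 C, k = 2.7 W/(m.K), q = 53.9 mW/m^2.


T_Curie - T_surf = 552 - 11 = 541 C
Convert q to W/m^2: 53.9 mW/m^2 = 0.0539 W/m^2
d = 541 * 2.7 / 0.0539 = 27100.19 m

27100.19


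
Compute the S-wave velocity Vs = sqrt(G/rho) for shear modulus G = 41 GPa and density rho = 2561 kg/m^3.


Convert G to Pa: G = 41e9 Pa
Compute G/rho = 41e9 / 2561 = 16009371.3393
Vs = sqrt(16009371.3393) = 4001.17 m/s

4001.17


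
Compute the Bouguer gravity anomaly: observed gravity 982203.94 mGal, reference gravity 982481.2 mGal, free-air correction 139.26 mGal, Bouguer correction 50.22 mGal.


BA = g_obs - g_ref + FAC - BC
= 982203.94 - 982481.2 + 139.26 - 50.22
= -188.22 mGal

-188.22


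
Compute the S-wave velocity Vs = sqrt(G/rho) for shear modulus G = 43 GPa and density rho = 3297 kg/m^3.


Convert G to Pa: G = 43e9 Pa
Compute G/rho = 43e9 / 3297 = 13042159.539
Vs = sqrt(13042159.539) = 3611.39 m/s

3611.39


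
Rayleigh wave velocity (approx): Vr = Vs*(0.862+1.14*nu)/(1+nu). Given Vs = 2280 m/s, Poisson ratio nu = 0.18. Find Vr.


Numerator factor = 0.862 + 1.14*0.18 = 1.0672
Denominator = 1 + 0.18 = 1.18
Vr = 2280 * 1.0672 / 1.18 = 2062.05 m/s

2062.05


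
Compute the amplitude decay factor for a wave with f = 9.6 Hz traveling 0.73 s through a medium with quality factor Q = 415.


pi*f*t/Q = pi*9.6*0.73/415 = 0.053051
A/A0 = exp(-0.053051) = 0.948331

0.948331


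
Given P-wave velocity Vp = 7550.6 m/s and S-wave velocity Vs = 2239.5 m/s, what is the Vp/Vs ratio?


Vp/Vs = 7550.6 / 2239.5
= 3.3716

3.3716


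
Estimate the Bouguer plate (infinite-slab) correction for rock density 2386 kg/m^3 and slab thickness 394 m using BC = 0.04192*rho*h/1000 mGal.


BC = 0.04192 * rho * h / 1000
= 0.04192 * 2386 * 394 / 1000
= 39.4083 mGal

39.4083


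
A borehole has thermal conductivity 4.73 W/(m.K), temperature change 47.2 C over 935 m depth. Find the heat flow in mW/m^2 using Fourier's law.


q = k * dT / dz * 1000
= 4.73 * 47.2 / 935 * 1000
= 0.238776 * 1000
= 238.7765 mW/m^2

238.7765


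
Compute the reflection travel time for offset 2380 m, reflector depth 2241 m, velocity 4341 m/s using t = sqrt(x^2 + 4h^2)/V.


x^2 + 4h^2 = 2380^2 + 4*2241^2 = 5664400 + 20088324 = 25752724
sqrt(25752724) = 5074.7142
t = 5074.7142 / 4341 = 1.169 s

1.169


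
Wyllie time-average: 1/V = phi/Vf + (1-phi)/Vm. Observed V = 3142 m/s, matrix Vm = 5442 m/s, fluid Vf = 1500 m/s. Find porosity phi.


1/V - 1/Vm = 1/3142 - 1/5442 = 0.00013451
1/Vf - 1/Vm = 1/1500 - 1/5442 = 0.00048291
phi = 0.00013451 / 0.00048291 = 0.2785

0.2785


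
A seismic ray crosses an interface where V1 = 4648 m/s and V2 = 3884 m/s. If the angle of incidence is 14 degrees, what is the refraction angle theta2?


sin(theta1) = sin(14 deg) = 0.241922
sin(theta2) = V2/V1 * sin(theta1) = 3884/4648 * 0.241922 = 0.202157
theta2 = arcsin(0.202157) = 11.6631 degrees

11.6631


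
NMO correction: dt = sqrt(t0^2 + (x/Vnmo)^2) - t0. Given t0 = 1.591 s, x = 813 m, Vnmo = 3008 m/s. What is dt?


x/Vnmo = 813/3008 = 0.270279
(x/Vnmo)^2 = 0.073051
t0^2 = 2.531281
sqrt(2.531281 + 0.073051) = 1.613794
dt = 1.613794 - 1.591 = 0.022794

0.022794


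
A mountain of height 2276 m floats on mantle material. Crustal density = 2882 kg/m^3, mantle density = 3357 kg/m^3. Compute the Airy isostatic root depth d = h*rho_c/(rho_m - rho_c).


rho_m - rho_c = 3357 - 2882 = 475
d = 2276 * 2882 / 475
= 6559432 / 475
= 13809.33 m

13809.33


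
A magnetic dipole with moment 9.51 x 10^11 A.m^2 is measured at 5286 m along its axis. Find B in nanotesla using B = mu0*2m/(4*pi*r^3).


m = 9.51 x 10^11 = 951000000000 A.m^2
2m = 1902000000000 A.m^2
r^3 = 5286^3 = 147700333656
B = (4pi*10^-7) * 1902000000000 / (4*pi * 147700333656) * 1e9
= 2390123.690851 / 1856057132585.8 * 1e9
= 1287.7425 nT

1287.7425


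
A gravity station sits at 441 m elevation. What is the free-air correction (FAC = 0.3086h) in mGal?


FAC = 0.3086 * h
= 0.3086 * 441
= 136.0926 mGal

136.0926


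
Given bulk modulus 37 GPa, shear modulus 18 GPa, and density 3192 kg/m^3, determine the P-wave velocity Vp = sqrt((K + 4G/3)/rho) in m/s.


First compute the effective modulus:
K + 4G/3 = 37e9 + 4*18e9/3 = 61000000000.0 Pa
Then divide by density:
61000000000.0 / 3192 = 19110275.6892 Pa/(kg/m^3)
Take the square root:
Vp = sqrt(19110275.6892) = 4371.53 m/s

4371.53


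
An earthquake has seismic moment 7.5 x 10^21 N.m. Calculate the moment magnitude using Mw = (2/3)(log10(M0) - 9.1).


log10(M0) = log10(7.5 x 10^21) = 21.8751
Mw = 2/3 * (21.8751 - 9.1)
= 2/3 * 12.7751
= 8.52

8.52


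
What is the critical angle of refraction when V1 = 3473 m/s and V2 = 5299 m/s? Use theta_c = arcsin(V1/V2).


V1/V2 = 3473/5299 = 0.655407
theta_c = arcsin(0.655407) = 40.9505 degrees

40.9505


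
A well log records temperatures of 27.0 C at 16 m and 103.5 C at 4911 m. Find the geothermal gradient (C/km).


dT = 103.5 - 27.0 = 76.5 C
dz = 4911 - 16 = 4895 m
gradient = dT/dz * 1000 = 76.5/4895 * 1000 = 15.6282 C/km

15.6282


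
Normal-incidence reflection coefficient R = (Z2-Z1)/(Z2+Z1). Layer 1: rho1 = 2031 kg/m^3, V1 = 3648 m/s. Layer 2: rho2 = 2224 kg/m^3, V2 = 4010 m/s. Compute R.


Z1 = 2031 * 3648 = 7409088
Z2 = 2224 * 4010 = 8918240
R = (8918240 - 7409088) / (8918240 + 7409088) = 1509152 / 16327328 = 0.0924

0.0924


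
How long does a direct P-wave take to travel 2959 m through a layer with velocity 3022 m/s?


t = x / V
= 2959 / 3022
= 0.9792 s

0.9792


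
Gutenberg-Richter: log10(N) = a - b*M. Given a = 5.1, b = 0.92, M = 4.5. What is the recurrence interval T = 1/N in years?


log10(N) = 5.1 - 0.92*4.5 = 0.96
N = 10^0.96 = 9.120108
T = 1/N = 1/9.120108 = 0.1096 years

0.1096


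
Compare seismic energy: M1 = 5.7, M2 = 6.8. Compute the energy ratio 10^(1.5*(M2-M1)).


M2 - M1 = 6.8 - 5.7 = 1.1
1.5 * 1.1 = 1.65
ratio = 10^1.65 = 44.67

44.67


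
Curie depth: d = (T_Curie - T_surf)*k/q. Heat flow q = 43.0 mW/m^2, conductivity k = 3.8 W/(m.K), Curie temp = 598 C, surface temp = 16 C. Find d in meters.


T_Curie - T_surf = 598 - 16 = 582 C
Convert q to W/m^2: 43.0 mW/m^2 = 0.043 W/m^2
d = 582 * 3.8 / 0.043 = 51432.56 m

51432.56


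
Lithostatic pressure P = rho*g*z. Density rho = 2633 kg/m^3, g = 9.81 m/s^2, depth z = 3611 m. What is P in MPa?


P = rho * g * z / 1e6
= 2633 * 9.81 * 3611 / 1e6
= 93271155.03 / 1e6
= 93.2712 MPa

93.2712


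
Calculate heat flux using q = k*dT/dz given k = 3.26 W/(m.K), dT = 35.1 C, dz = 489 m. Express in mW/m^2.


q = k * dT / dz * 1000
= 3.26 * 35.1 / 489 * 1000
= 0.234 * 1000
= 234.0 mW/m^2

234.0


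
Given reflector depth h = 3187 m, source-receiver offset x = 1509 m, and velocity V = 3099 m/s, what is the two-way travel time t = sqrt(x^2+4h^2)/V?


x^2 + 4h^2 = 1509^2 + 4*3187^2 = 2277081 + 40627876 = 42904957
sqrt(42904957) = 6550.1876
t = 6550.1876 / 3099 = 2.1136 s

2.1136


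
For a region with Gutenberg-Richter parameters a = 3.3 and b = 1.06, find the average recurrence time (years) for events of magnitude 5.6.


log10(N) = 3.3 - 1.06*5.6 = -2.636
N = 10^-2.636 = 0.002312
T = 1/N = 1/0.002312 = 432.5138 years

432.5138


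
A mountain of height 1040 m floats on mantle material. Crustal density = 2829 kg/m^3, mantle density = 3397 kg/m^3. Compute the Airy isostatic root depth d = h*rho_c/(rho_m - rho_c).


rho_m - rho_c = 3397 - 2829 = 568
d = 1040 * 2829 / 568
= 2942160 / 568
= 5179.86 m

5179.86


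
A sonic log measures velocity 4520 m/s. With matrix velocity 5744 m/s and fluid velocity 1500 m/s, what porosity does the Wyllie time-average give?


1/V - 1/Vm = 1/4520 - 1/5744 = 4.714e-05
1/Vf - 1/Vm = 1/1500 - 1/5744 = 0.00049257
phi = 4.714e-05 / 0.00049257 = 0.0957

0.0957


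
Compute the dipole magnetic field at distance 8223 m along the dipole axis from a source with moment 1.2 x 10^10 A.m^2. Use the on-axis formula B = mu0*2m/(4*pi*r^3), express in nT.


m = 1.2 x 10^10 = 12000000000 A.m^2
2m = 24000000000 A.m^2
r^3 = 8223^3 = 556020585567
B = (4pi*10^-7) * 24000000000 / (4*pi * 556020585567) * 1e9
= 30159.289474 / 6987160747447.93 * 1e9
= 4.3164 nT

4.3164


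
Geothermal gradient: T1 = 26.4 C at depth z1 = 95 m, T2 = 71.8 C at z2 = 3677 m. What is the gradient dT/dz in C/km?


dT = 71.8 - 26.4 = 45.4 C
dz = 3677 - 95 = 3582 m
gradient = dT/dz * 1000 = 45.4/3582 * 1000 = 12.6745 C/km

12.6745


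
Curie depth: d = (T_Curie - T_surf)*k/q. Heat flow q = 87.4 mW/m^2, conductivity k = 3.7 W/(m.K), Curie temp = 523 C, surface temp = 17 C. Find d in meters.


T_Curie - T_surf = 523 - 17 = 506 C
Convert q to W/m^2: 87.4 mW/m^2 = 0.0874 W/m^2
d = 506 * 3.7 / 0.0874 = 21421.05 m

21421.05


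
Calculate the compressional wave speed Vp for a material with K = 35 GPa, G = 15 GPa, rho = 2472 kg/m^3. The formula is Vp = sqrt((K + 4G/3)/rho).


First compute the effective modulus:
K + 4G/3 = 35e9 + 4*15e9/3 = 55000000000.0 Pa
Then divide by density:
55000000000.0 / 2472 = 22249190.9385 Pa/(kg/m^3)
Take the square root:
Vp = sqrt(22249190.9385) = 4716.9 m/s

4716.9


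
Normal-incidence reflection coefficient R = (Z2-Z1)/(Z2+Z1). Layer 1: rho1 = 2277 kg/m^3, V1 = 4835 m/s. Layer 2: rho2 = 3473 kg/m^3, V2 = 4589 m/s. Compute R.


Z1 = 2277 * 4835 = 11009295
Z2 = 3473 * 4589 = 15937597
R = (15937597 - 11009295) / (15937597 + 11009295) = 4928302 / 26946892 = 0.1829

0.1829


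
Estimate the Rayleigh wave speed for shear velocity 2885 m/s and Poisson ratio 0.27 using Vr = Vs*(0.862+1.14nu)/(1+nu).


Numerator factor = 0.862 + 1.14*0.27 = 1.1698
Denominator = 1 + 0.27 = 1.27
Vr = 2885 * 1.1698 / 1.27 = 2657.38 m/s

2657.38


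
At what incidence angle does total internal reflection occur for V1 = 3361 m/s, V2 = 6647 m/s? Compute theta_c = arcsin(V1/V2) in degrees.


V1/V2 = 3361/6647 = 0.505642
theta_c = arcsin(0.505642) = 30.374 degrees

30.374


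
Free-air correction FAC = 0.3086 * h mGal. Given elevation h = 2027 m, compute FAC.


FAC = 0.3086 * h
= 0.3086 * 2027
= 625.5322 mGal

625.5322


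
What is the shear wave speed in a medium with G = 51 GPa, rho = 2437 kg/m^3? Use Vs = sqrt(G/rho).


Convert G to Pa: G = 51e9 Pa
Compute G/rho = 51e9 / 2437 = 20927369.7169
Vs = sqrt(20927369.7169) = 4574.64 m/s

4574.64


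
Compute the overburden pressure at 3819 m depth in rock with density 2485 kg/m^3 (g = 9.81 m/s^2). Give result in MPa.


P = rho * g * z / 1e6
= 2485 * 9.81 * 3819 / 1e6
= 93099009.15 / 1e6
= 93.099 MPa

93.099


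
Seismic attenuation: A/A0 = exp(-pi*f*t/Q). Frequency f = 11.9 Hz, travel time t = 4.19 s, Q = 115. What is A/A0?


pi*f*t/Q = pi*11.9*4.19/115 = 1.362113
A/A0 = exp(-1.362113) = 0.256119

0.256119


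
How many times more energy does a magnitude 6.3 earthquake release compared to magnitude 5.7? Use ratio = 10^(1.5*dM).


M2 - M1 = 6.3 - 5.7 = 0.6
1.5 * 0.6 = 0.9
ratio = 10^0.9 = 7.94

7.94


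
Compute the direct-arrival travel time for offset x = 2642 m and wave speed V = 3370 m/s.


t = x / V
= 2642 / 3370
= 0.784 s

0.784


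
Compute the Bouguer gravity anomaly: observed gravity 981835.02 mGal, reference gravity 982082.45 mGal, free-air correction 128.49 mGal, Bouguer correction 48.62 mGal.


BA = g_obs - g_ref + FAC - BC
= 981835.02 - 982082.45 + 128.49 - 48.62
= -167.56 mGal

-167.56


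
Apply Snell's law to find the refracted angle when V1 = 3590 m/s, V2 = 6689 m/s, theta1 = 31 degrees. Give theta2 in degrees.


sin(theta1) = sin(31 deg) = 0.515038
sin(theta2) = V2/V1 * sin(theta1) = 6689/3590 * 0.515038 = 0.959635
theta2 = arcsin(0.959635) = 73.6653 degrees

73.6653


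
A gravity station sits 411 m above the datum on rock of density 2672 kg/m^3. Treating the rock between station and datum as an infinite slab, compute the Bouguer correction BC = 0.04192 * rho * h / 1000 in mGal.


BC = 0.04192 * rho * h / 1000
= 0.04192 * 2672 * 411 / 1000
= 46.0362 mGal

46.0362


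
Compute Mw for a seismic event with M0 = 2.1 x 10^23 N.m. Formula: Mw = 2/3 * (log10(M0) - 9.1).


log10(M0) = log10(2.1 x 10^23) = 23.3222
Mw = 2/3 * (23.3222 - 9.1)
= 2/3 * 14.2222
= 9.48

9.48


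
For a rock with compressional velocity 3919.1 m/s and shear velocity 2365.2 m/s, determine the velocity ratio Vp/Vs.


Vp/Vs = 3919.1 / 2365.2
= 1.657

1.657


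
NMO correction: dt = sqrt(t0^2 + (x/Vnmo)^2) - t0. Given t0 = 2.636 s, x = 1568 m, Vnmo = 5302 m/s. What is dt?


x/Vnmo = 1568/5302 = 0.295737
(x/Vnmo)^2 = 0.087461
t0^2 = 6.948496
sqrt(6.948496 + 0.087461) = 2.652538
dt = 2.652538 - 2.636 = 0.016538

0.016538


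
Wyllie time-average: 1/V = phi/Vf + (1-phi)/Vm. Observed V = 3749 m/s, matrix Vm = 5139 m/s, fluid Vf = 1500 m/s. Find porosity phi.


1/V - 1/Vm = 1/3749 - 1/5139 = 7.215e-05
1/Vf - 1/Vm = 1/1500 - 1/5139 = 0.00047208
phi = 7.215e-05 / 0.00047208 = 0.1528

0.1528


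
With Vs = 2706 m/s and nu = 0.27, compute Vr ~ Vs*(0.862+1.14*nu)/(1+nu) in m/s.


Numerator factor = 0.862 + 1.14*0.27 = 1.1698
Denominator = 1 + 0.27 = 1.27
Vr = 2706 * 1.1698 / 1.27 = 2492.5 m/s

2492.5


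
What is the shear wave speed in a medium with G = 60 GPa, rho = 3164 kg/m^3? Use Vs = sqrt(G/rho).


Convert G to Pa: G = 60e9 Pa
Compute G/rho = 60e9 / 3164 = 18963337.5474
Vs = sqrt(18963337.5474) = 4354.69 m/s

4354.69


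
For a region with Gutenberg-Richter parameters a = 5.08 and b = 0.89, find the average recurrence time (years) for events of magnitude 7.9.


log10(N) = 5.08 - 0.89*7.9 = -1.951
N = 10^-1.951 = 0.011194
T = 1/N = 1/0.011194 = 89.3305 years

89.3305


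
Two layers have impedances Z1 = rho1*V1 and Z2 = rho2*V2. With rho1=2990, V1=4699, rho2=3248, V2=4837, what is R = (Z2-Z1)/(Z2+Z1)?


Z1 = 2990 * 4699 = 14050010
Z2 = 3248 * 4837 = 15710576
R = (15710576 - 14050010) / (15710576 + 14050010) = 1660566 / 29760586 = 0.0558

0.0558


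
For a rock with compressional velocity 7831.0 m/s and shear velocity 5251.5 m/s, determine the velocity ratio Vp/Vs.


Vp/Vs = 7831.0 / 5251.5
= 1.4912

1.4912


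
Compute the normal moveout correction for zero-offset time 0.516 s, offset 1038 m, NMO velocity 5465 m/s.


x/Vnmo = 1038/5465 = 0.189936
(x/Vnmo)^2 = 0.036076
t0^2 = 0.266256
sqrt(0.266256 + 0.036076) = 0.549847
dt = 0.549847 - 0.516 = 0.033847

0.033847


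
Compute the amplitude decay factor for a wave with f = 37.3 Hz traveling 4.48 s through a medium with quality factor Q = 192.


pi*f*t/Q = pi*37.3*4.48/192 = 2.734233
A/A0 = exp(-2.734233) = 0.064944

0.064944


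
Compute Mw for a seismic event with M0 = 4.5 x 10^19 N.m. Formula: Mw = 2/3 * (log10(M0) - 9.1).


log10(M0) = log10(4.5 x 10^19) = 19.6532
Mw = 2/3 * (19.6532 - 9.1)
= 2/3 * 10.5532
= 7.04

7.04


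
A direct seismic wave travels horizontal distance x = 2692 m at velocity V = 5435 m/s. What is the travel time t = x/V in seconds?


t = x / V
= 2692 / 5435
= 0.4953 s

0.4953


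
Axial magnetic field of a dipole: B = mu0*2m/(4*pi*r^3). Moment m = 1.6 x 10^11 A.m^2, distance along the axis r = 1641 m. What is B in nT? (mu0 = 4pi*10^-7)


m = 1.6 x 10^11 = 160000000000 A.m^2
2m = 320000000000 A.m^2
r^3 = 1641^3 = 4419017721
B = (4pi*10^-7) * 320000000000 / (4*pi * 4419017721) * 1e9
= 402123.859659 / 55531014433.51 * 1e9
= 7241.4283 nT

7241.4283


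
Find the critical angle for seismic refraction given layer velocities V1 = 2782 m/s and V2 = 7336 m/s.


V1/V2 = 2782/7336 = 0.379226
theta_c = arcsin(0.379226) = 22.2857 degrees

22.2857


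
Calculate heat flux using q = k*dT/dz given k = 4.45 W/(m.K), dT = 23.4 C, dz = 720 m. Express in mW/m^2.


q = k * dT / dz * 1000
= 4.45 * 23.4 / 720 * 1000
= 0.144625 * 1000
= 144.625 mW/m^2

144.625


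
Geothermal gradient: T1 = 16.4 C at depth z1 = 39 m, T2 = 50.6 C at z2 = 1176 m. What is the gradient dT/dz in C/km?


dT = 50.6 - 16.4 = 34.2 C
dz = 1176 - 39 = 1137 m
gradient = dT/dz * 1000 = 34.2/1137 * 1000 = 30.0792 C/km

30.0792


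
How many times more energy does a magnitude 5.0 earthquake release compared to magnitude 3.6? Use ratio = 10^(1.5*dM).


M2 - M1 = 5.0 - 3.6 = 1.4
1.5 * 1.4 = 2.1
ratio = 10^2.1 = 125.89

125.89


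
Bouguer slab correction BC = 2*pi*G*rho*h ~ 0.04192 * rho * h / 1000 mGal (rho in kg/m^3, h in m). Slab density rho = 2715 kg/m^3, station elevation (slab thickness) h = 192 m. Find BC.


BC = 0.04192 * rho * h / 1000
= 0.04192 * 2715 * 192 / 1000
= 21.8521 mGal

21.8521


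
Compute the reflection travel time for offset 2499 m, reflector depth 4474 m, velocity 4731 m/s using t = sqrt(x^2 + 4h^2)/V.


x^2 + 4h^2 = 2499^2 + 4*4474^2 = 6245001 + 80066704 = 86311705
sqrt(86311705) = 9290.4093
t = 9290.4093 / 4731 = 1.9637 s

1.9637


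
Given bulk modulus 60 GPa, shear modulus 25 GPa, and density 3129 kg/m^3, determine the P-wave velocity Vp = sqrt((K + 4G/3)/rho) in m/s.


First compute the effective modulus:
K + 4G/3 = 60e9 + 4*25e9/3 = 93333333333.33 Pa
Then divide by density:
93333333333.33 / 3129 = 29828486.2043 Pa/(kg/m^3)
Take the square root:
Vp = sqrt(29828486.2043) = 5461.55 m/s

5461.55


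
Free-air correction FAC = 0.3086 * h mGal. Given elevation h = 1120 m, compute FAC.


FAC = 0.3086 * h
= 0.3086 * 1120
= 345.632 mGal

345.632


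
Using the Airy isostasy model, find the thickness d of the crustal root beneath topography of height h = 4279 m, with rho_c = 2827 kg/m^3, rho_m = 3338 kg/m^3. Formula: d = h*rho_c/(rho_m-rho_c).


rho_m - rho_c = 3338 - 2827 = 511
d = 4279 * 2827 / 511
= 12096733 / 511
= 23672.67 m

23672.67


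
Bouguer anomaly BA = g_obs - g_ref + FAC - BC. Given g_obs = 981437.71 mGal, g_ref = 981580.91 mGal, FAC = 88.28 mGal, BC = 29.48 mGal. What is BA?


BA = g_obs - g_ref + FAC - BC
= 981437.71 - 981580.91 + 88.28 - 29.48
= -84.4 mGal

-84.4


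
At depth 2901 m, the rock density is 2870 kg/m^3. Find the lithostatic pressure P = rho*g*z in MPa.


P = rho * g * z / 1e6
= 2870 * 9.81 * 2901 / 1e6
= 81676784.7 / 1e6
= 81.6768 MPa

81.6768


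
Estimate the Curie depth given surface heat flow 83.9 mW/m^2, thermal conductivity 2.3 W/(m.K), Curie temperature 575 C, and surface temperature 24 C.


T_Curie - T_surf = 575 - 24 = 551 C
Convert q to W/m^2: 83.9 mW/m^2 = 0.0839 W/m^2
d = 551 * 2.3 / 0.0839 = 15104.89 m

15104.89


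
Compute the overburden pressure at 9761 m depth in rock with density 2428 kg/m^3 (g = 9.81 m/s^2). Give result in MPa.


P = rho * g * z / 1e6
= 2428 * 9.81 * 9761 / 1e6
= 232494135.48 / 1e6
= 232.4941 MPa

232.4941


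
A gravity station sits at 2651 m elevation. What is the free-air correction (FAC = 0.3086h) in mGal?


FAC = 0.3086 * h
= 0.3086 * 2651
= 818.0986 mGal

818.0986


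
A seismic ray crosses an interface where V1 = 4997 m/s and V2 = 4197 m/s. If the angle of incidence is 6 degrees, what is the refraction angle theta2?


sin(theta1) = sin(6 deg) = 0.104528
sin(theta2) = V2/V1 * sin(theta1) = 4197/4997 * 0.104528 = 0.087794
theta2 = arcsin(0.087794) = 5.0367 degrees

5.0367


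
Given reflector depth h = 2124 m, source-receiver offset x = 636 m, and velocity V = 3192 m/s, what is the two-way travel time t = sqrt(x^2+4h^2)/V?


x^2 + 4h^2 = 636^2 + 4*2124^2 = 404496 + 18045504 = 18450000
sqrt(18450000) = 4295.3463
t = 4295.3463 / 3192 = 1.3457 s

1.3457


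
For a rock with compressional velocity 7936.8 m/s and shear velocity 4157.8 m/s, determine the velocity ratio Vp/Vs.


Vp/Vs = 7936.8 / 4157.8
= 1.9089

1.9089


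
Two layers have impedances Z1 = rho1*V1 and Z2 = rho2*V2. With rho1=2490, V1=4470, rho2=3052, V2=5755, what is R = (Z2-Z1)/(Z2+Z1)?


Z1 = 2490 * 4470 = 11130300
Z2 = 3052 * 5755 = 17564260
R = (17564260 - 11130300) / (17564260 + 11130300) = 6433960 / 28694560 = 0.2242

0.2242


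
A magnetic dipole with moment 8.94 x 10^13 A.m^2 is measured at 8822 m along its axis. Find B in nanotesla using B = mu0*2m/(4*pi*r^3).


m = 8.94 x 10^13 = 89400000000000 A.m^2
2m = 178800000000000 A.m^2
r^3 = 8822^3 = 686595828248
B = (4pi*10^-7) * 178800000000000 / (4*pi * 686595828248) * 1e9
= 224686706.584742 / 8628017640037.26 * 1e9
= 26041.5215 nT

26041.5215


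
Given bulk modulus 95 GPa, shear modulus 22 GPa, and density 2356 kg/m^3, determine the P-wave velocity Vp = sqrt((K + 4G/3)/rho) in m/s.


First compute the effective modulus:
K + 4G/3 = 95e9 + 4*22e9/3 = 124333333333.33 Pa
Then divide by density:
124333333333.33 / 2356 = 52773061.6865 Pa/(kg/m^3)
Take the square root:
Vp = sqrt(52773061.6865) = 7264.51 m/s

7264.51


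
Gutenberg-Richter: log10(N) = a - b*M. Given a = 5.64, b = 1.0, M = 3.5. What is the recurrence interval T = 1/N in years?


log10(N) = 5.64 - 1.0*3.5 = 2.14
N = 10^2.14 = 138.038426
T = 1/N = 1/138.038426 = 0.0072 years

0.0072


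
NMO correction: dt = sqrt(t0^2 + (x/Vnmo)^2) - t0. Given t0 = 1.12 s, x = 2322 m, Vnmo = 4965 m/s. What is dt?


x/Vnmo = 2322/4965 = 0.467674
(x/Vnmo)^2 = 0.218719
t0^2 = 1.2544
sqrt(1.2544 + 0.218719) = 1.213721
dt = 1.213721 - 1.12 = 0.093721

0.093721


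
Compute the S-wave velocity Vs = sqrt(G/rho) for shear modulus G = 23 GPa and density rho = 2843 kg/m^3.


Convert G to Pa: G = 23e9 Pa
Compute G/rho = 23e9 / 2843 = 8090045.7263
Vs = sqrt(8090045.7263) = 2844.3 m/s

2844.3


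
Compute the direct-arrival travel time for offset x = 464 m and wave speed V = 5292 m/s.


t = x / V
= 464 / 5292
= 0.0877 s

0.0877


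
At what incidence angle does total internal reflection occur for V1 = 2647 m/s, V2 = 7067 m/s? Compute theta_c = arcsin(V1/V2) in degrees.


V1/V2 = 2647/7067 = 0.374558
theta_c = arcsin(0.374558) = 21.997 degrees

21.997


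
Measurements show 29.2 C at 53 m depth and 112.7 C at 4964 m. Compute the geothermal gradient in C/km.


dT = 112.7 - 29.2 = 83.5 C
dz = 4964 - 53 = 4911 m
gradient = dT/dz * 1000 = 83.5/4911 * 1000 = 17.0026 C/km

17.0026


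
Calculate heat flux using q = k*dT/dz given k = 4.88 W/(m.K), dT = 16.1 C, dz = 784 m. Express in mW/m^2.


q = k * dT / dz * 1000
= 4.88 * 16.1 / 784 * 1000
= 0.100214 * 1000
= 100.2143 mW/m^2

100.2143


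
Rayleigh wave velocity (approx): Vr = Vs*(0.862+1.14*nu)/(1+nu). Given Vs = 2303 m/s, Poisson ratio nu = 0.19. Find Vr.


Numerator factor = 0.862 + 1.14*0.19 = 1.0786
Denominator = 1 + 0.19 = 1.19
Vr = 2303 * 1.0786 / 1.19 = 2087.41 m/s

2087.41


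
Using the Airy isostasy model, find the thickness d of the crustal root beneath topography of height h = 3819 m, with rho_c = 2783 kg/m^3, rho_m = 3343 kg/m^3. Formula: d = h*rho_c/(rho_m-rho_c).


rho_m - rho_c = 3343 - 2783 = 560
d = 3819 * 2783 / 560
= 10628277 / 560
= 18979.07 m

18979.07


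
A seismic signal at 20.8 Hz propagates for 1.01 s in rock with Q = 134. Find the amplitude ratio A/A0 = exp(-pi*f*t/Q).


pi*f*t/Q = pi*20.8*1.01/134 = 0.492527
A/A0 = exp(-0.492527) = 0.61108

0.61108


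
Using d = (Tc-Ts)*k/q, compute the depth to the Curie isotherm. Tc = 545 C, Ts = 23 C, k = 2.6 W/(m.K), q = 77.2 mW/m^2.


T_Curie - T_surf = 545 - 23 = 522 C
Convert q to W/m^2: 77.2 mW/m^2 = 0.0772 W/m^2
d = 522 * 2.6 / 0.0772 = 17580.31 m

17580.31


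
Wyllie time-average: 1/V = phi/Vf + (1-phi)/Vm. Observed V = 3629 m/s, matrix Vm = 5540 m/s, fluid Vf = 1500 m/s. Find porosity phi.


1/V - 1/Vm = 1/3629 - 1/5540 = 9.505e-05
1/Vf - 1/Vm = 1/1500 - 1/5540 = 0.00048616
phi = 9.505e-05 / 0.00048616 = 0.1955

0.1955


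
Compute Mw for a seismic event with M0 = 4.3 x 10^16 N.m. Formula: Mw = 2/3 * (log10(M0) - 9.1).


log10(M0) = log10(4.3 x 10^16) = 16.6335
Mw = 2/3 * (16.6335 - 9.1)
= 2/3 * 7.5335
= 5.02

5.02


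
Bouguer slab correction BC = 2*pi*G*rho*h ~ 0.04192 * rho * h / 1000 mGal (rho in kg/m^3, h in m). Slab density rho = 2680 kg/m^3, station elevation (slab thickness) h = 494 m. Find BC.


BC = 0.04192 * rho * h / 1000
= 0.04192 * 2680 * 494 / 1000
= 55.4987 mGal

55.4987


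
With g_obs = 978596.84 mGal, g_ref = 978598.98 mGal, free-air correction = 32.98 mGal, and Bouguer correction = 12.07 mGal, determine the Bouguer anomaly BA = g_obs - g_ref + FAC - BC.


BA = g_obs - g_ref + FAC - BC
= 978596.84 - 978598.98 + 32.98 - 12.07
= 18.77 mGal

18.77


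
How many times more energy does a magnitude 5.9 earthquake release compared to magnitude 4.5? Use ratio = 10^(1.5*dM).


M2 - M1 = 5.9 - 4.5 = 1.4
1.5 * 1.4 = 2.1
ratio = 10^2.1 = 125.89

125.89


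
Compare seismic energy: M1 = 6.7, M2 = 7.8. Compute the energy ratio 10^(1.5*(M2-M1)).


M2 - M1 = 7.8 - 6.7 = 1.1
1.5 * 1.1 = 1.65
ratio = 10^1.65 = 44.67

44.67


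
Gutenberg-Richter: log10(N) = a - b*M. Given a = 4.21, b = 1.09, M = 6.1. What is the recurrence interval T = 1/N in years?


log10(N) = 4.21 - 1.09*6.1 = -2.439
N = 10^-2.439 = 0.003639
T = 1/N = 1/0.003639 = 274.7894 years

274.7894


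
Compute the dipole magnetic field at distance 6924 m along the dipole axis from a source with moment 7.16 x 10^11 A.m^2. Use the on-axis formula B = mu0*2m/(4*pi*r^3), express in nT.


m = 7.16 x 10^11 = 716000000000 A.m^2
2m = 1432000000000 A.m^2
r^3 = 6924^3 = 331948857024
B = (4pi*10^-7) * 1432000000000 / (4*pi * 331948857024) * 1e9
= 1799504.271976 / 4171392362376.51 * 1e9
= 431.3918 nT

431.3918


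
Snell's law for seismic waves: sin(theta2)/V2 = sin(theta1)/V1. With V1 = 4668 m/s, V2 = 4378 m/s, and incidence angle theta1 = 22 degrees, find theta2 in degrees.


sin(theta1) = sin(22 deg) = 0.374607
sin(theta2) = V2/V1 * sin(theta1) = 4378/4668 * 0.374607 = 0.351334
theta2 = arcsin(0.351334) = 20.5689 degrees

20.5689


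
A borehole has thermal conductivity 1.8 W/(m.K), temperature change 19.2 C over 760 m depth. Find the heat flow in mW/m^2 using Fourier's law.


q = k * dT / dz * 1000
= 1.8 * 19.2 / 760 * 1000
= 0.045474 * 1000
= 45.4737 mW/m^2

45.4737


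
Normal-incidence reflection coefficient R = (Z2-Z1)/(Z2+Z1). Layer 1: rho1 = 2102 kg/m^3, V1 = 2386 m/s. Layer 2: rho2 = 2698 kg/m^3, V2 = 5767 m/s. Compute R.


Z1 = 2102 * 2386 = 5015372
Z2 = 2698 * 5767 = 15559366
R = (15559366 - 5015372) / (15559366 + 5015372) = 10543994 / 20574738 = 0.5125

0.5125
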